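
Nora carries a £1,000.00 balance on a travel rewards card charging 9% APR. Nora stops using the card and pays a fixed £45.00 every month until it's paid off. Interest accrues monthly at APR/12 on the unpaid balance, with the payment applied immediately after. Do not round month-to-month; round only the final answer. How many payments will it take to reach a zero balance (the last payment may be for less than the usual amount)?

Monthly rate r = 9%/12 = 0.75% = 0.0075.
Recurrence: B ← B·(1+r) − £45.00.
Month 1: interest £7.50; balance after payment £962.50.
Month 2: interest £7.22; balance after payment £924.72.
Closed form: n = −ln(1 − rB₀/P)/ln(1+r) = −ln(0.83333)/ln(1.0075) ≈ 24.401, so the balance reaches zero during payment 25.

25 months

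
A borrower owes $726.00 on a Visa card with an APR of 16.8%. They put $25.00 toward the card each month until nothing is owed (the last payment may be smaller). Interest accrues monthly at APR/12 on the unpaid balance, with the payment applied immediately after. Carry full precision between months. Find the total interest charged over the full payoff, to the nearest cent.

Monthly rate r = 16.8%/12 = 1.4% = 0.014.
Payoff takes n = ⌈−ln(1 − rB₀/P)/ln(1+r)⌉ = ⌈37.533⌉ = 38 payments; the last is $13.37.
Total paid = 37·$25.00 + $13.37 = $938.37.
Total interest = total paid − principal = $938.37 − $726.00 = $212.37.

$212.37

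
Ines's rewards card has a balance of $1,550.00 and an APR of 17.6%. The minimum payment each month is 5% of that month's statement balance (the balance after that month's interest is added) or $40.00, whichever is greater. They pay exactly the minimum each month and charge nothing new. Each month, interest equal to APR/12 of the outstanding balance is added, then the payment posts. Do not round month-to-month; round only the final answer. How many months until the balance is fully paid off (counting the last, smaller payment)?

42 months

Monthly rate r = 17.6%/12 = 1.46667% = 0.0146667.
While 5% of the post-interest balance exceeds $40.00, each month B ← (B·(1+r))·(1 − 0.05), i.e. B shrinks by the factor (1+r)·0.95 = 0.96393.
This holds for months 1–19. Entering month 20 the balance is $771.30; 5% of the post-interest balance is now below $40.00, so the flat $40.00 minimum applies from here.
From month 20 a fixed $40.00 at rate r clears $771.30 in 23 more payments. Total: 19 + 23 = 42 months.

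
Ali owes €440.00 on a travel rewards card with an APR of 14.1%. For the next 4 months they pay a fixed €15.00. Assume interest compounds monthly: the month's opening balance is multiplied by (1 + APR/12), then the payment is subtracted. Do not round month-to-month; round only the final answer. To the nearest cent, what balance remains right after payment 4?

Monthly rate r = 14.1%/12 = 1.175% = 0.01175.
Each month: B ← B·(1+r) − €15.00.
Month 1: interest €5.17; balance after payment €430.17.
Month 2: interest €5.05; balance after payment €420.22.
Month 3: interest €4.94; balance after payment €410.16.
Month 4: interest €4.82; balance after payment €399.98.

€399.98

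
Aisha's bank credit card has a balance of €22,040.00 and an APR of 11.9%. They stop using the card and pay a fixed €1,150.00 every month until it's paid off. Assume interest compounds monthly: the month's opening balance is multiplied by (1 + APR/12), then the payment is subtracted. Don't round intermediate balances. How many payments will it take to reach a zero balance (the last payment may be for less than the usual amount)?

22 months

Monthly rate r = 11.9%/12 = 0.991667% = 0.00991667.
Recurrence: B ← B·(1+r) − €1,150.00.
Month 1: interest €218.56; balance after payment €21,108.56.
Month 2: interest €209.33; balance after payment €20,167.89.
Closed form: n = −ln(1 − rB₀/P)/ln(1+r) = −ln(0.80994)/ln(1.00992) ≈ 21.361, so the balance reaches zero during payment 22.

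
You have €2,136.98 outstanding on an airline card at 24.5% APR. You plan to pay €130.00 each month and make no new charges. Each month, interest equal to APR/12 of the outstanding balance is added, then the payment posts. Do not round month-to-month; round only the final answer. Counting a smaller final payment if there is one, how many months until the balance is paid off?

21 payments

Monthly rate r = 24.5%/12 = 2.04167% = 0.0204167.
Recurrence: B ← B·(1+r) − €130.00.
Month 1: interest €43.63; balance after payment €2,050.61.
Month 2: interest €41.87; balance after payment €1,962.48.
Closed form: n = −ln(1 − rB₀/P)/ln(1+r) = −ln(0.66438)/ln(1.02042) ≈ 20.231, so the balance reaches zero during payment 21.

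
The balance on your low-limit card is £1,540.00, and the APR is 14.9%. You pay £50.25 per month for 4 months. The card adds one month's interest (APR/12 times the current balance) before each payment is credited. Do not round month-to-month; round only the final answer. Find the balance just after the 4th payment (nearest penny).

Monthly rate r = 14.9%/12 = 1.24167% = 0.0124167.
Each month: B ← B·(1+r) − £50.25.
Month 1: interest £19.12; balance after payment £1,508.87.
Month 2: interest £18.74; balance after payment £1,477.36.
Month 3: interest £18.34; balance after payment £1,445.45.
Month 4: interest £17.95; balance after payment £1,413.15.

£1,413.15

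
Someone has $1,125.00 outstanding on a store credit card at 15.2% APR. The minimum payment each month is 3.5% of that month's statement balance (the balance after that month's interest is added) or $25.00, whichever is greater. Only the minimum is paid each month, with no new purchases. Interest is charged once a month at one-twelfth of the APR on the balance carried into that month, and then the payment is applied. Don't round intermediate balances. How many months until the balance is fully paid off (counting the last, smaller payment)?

56 months

Monthly rate r = 15.2%/12 = 1.26667% = 0.0126667.
While 3.5% of the post-interest balance exceeds $25.00, each month B ← (B·(1+r))·(1 − 0.035), i.e. B shrinks by the factor (1+r)·0.965 = 0.97722.
This holds for months 1–21. Entering month 22 the balance is $693.46; 3.5% of the post-interest balance is now below $25.00, so the flat $25.00 minimum applies from here.
From month 22 a fixed $25.00 at rate r clears $693.46 in 35 more payments. Total: 21 + 35 = 56 months.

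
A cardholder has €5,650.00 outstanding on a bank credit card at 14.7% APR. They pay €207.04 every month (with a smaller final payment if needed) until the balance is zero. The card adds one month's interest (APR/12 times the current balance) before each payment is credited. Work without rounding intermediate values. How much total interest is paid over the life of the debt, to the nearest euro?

Monthly rate r = 14.7%/12 = 1.225% = 0.01225.
Payoff takes n = ⌈−ln(1 − rB₀/P)/ln(1+r)⌉ = ⌈33.420⌉ = 34 payments; the last is €87.29.
Total paid = 33·€207.04 + €87.29 = €6,919.61.
Total interest = total paid − principal = €6,919.61 − €5,650.00 = €1,269.61.

€1,270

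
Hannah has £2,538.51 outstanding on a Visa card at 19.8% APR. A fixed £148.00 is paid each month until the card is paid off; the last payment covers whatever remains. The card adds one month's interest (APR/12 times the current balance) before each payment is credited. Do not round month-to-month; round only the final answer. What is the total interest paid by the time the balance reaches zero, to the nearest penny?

Monthly rate r = 19.8%/12 = 1.65% = 0.0165.
Payoff takes n = ⌈−ln(1 − rB₀/P)/ln(1+r)⌉ = ⌈20.329⌉ = 21 payments; the last is £48.97.
Total paid = 20·£148.00 + £48.97 = £3,008.97.
Total interest = total paid − principal = £3,008.97 − £2,538.51 = £470.46.

£470.46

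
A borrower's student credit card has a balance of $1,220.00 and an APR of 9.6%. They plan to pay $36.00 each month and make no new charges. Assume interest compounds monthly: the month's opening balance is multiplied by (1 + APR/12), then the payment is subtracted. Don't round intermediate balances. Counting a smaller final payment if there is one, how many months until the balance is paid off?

40 payments

Monthly rate r = 9.6%/12 = 0.8% = 0.008.
Recurrence: B ← B·(1+r) − $36.00.
Month 1: interest $9.76; balance after payment $1,193.76.
Month 2: interest $9.55; balance after payment $1,167.31.
Closed form: n = −ln(1 − rB₀/P)/ln(1+r) = −ln(0.72889)/ln(1.008) ≈ 39.687, so the balance reaches zero during payment 40.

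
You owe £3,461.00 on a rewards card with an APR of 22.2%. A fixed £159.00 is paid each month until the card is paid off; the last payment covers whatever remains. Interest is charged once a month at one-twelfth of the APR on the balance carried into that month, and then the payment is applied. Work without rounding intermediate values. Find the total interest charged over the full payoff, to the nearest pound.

£1,009

Monthly rate r = 22.2%/12 = 1.85% = 0.0185.
Payoff takes n = ⌈−ln(1 − rB₀/P)/ln(1+r)⌉ = ⌈28.112⌉ = 29 payments; the last is £18.02.
Total paid = 28·£159.00 + £18.02 = £4,470.02.
Total interest = total paid − principal = £4,470.02 − £3,461.00 = £1,009.02.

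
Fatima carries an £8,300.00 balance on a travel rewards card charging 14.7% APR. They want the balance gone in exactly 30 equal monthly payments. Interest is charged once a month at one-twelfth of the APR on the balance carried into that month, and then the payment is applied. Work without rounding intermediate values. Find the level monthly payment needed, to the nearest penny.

Monthly rate r = 14.7%/12 = 1.225% = 0.01225.
Level-payment amortization: P = B₀·r / (1 − (1+r)^(−n)) = 8300.00·0.01225 / (1 − 1.01225^(−30)).
Denominator 1 − (1+r)^(−30) = 0.305988868.
P = 101.675 / 0.305988868 ≈ 332.28.

£332.28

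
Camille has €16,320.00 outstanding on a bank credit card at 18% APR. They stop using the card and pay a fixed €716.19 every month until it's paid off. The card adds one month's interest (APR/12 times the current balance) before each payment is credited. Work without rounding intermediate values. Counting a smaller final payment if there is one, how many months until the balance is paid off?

Monthly rate r = 18%/12 = 1.5% = 0.015.
Recurrence: B ← B·(1+r) − €716.19.
Month 1: interest €244.80; balance after payment €15,848.61.
Month 2: interest €237.73; balance after payment €15,370.15.
Closed form: n = −ln(1 − rB₀/P)/ln(1+r) = −ln(0.65819)/ln(1.015) ≈ 28.093, so the balance reaches zero during payment 29.

29 months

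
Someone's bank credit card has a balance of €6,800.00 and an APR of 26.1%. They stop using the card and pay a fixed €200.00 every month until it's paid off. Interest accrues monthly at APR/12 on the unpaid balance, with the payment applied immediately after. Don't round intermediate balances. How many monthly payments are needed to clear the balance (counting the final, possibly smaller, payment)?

63 payments

Monthly rate r = 26.1%/12 = 2.175% = 0.02175.
Recurrence: B ← B·(1+r) − €200.00.
Month 1: interest €147.90; balance after payment €6,747.90.
Month 2: interest €146.77; balance after payment €6,694.67.
Closed form: n = −ln(1 − rB₀/P)/ln(1+r) = −ln(0.2605)/ln(1.02175) ≈ 62.516, so the balance reaches zero during payment 63.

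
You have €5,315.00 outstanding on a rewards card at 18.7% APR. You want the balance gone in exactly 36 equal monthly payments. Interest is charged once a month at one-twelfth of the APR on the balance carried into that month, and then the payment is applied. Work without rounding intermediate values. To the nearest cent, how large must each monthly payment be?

€194.02

Monthly rate r = 18.7%/12 = 1.55833% = 0.0155833.
Level-payment amortization: P = B₀·r / (1 − (1+r)^(−n)) = 5315.00·0.0155833 / (1 − 1.01558^(−36)).
Denominator 1 − (1+r)^(−36) = 0.426887795.
P = 82.8254 / 0.426887795 ≈ 194.02.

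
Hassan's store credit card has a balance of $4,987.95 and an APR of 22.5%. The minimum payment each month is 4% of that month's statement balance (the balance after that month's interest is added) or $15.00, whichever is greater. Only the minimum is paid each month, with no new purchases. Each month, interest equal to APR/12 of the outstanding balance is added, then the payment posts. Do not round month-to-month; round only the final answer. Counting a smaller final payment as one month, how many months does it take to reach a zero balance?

Monthly rate r = 22.5%/12 = 1.875% = 0.01875.
While 4% of the post-interest balance exceeds $15.00, each month B ← (B·(1+r))·(1 − 0.04), i.e. B shrinks by the factor (1+r)·0.96 = 0.978.
This holds for months 1–118. Entering month 119 the balance is $361.33; 4% of the post-interest balance is now below $15.00, so the flat $15.00 minimum applies from here.
From month 119 a fixed $15.00 at rate r clears $361.33 in 33 more payments. Total: 118 + 33 = 151 months.

151 months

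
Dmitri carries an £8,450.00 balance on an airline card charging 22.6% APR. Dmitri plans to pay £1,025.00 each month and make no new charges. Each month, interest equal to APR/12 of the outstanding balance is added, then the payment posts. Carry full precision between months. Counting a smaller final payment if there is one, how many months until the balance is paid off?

Monthly rate r = 22.6%/12 = 1.88333% = 0.0188333.
Recurrence: B ← B·(1+r) − £1,025.00.
Month 1: interest £159.14; balance after payment £7,584.14.
Month 2: interest £142.83; balance after payment £6,701.98.
Closed form: n = −ln(1 − rB₀/P)/ln(1+r) = −ln(0.84474)/ln(1.01883) ≈ 9.043, so the balance reaches zero during payment 10.

10 months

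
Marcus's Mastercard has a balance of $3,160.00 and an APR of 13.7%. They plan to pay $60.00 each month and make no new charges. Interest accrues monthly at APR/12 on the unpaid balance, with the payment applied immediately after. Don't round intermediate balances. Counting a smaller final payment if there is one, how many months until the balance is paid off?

Monthly rate r = 13.7%/12 = 1.14167% = 0.0114167.
Recurrence: B ← B·(1+r) − $60.00.
Month 1: interest $36.08; balance after payment $3,136.08.
Month 2: interest $35.80; balance after payment $3,111.88.
Closed form: n = −ln(1 − rB₀/P)/ln(1+r) = −ln(0.39872)/ln(1.01142) ≈ 80.998, so the balance reaches zero during payment 81.

81 months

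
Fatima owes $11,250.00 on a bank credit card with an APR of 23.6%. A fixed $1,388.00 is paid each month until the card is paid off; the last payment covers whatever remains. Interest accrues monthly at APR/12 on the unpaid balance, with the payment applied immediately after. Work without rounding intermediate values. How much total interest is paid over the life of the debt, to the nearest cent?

$1,126.14

Monthly rate r = 23.6%/12 = 1.96667% = 0.0196667.
Payoff takes n = ⌈−ln(1 − rB₀/P)/ln(1+r)⌉ = ⌈8.916⌉ = 9 payments; the last is $1,272.14.
Total paid = 8·$1,388.00 + $1,272.14 = $12,376.14.
Total interest = total paid − principal = $12,376.14 − $11,250.00 = $1,126.14.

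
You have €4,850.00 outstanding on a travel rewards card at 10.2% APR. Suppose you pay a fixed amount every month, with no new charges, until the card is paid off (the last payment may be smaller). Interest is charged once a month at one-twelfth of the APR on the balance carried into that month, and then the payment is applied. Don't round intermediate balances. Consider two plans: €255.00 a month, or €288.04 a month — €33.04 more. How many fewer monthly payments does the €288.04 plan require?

2 fewer payments

Monthly rate r = 10.2%/12 = 0.85% = 0.0085.
At €255.00/mo: n = ⌈−ln(1 − rB₀/P)/ln(1+r)⌉ = 21 payments (last €212.79); total interest = total paid − €4,850.00 = €462.79.
At €288.04/mo: 19 payments (last €71.93); total interest €406.65.
Payments saved = 21 − 19 = 2.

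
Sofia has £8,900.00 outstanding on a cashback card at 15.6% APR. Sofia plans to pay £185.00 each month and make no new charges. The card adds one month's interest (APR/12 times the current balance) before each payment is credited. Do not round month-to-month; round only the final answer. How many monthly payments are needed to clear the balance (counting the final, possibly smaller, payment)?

Monthly rate r = 15.6%/12 = 1.3% = 0.013.
Recurrence: B ← B·(1+r) − £185.00.
Month 1: interest £115.70; balance after payment £8,830.70.
Month 2: interest £114.80; balance after payment £8,760.50.
Closed form: n = −ln(1 − rB₀/P)/ln(1+r) = −ln(0.37459)/ln(1.013) ≈ 76.022, so the balance reaches zero during payment 77.

77 months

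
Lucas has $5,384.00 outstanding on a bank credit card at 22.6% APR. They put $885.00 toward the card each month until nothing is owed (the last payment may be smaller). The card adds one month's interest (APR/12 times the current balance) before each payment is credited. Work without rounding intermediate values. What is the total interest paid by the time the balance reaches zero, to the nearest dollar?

Monthly rate r = 22.6%/12 = 1.88333% = 0.0188333.
Payoff takes n = ⌈−ln(1 − rB₀/P)/ln(1+r)⌉ = ⌈6.522⌉ = 7 payments; the last is $463.96.
Total paid = 6·$885.00 + $463.96 = $5,773.96.
Total interest = total paid − principal = $5,773.96 − $5,384.00 = $389.96.

$390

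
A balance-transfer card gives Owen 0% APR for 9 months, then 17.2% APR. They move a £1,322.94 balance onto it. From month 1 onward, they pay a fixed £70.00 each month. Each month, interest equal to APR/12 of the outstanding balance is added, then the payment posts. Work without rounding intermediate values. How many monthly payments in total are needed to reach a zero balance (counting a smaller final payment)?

Promo months 1–9 at r₀ = 0%/12 = 0; months 10+ at r₁ = 17.2%/12 = 0.0143333.
After month 9 (no interest yet): B = £1,322.94 − 9·£70.00 = £692.94.
Then at r₁ with £70.00/mo: n₂ = −ln(1 − r₁·B/P)/ln(1+r₁) ≈ 10.75 → 11 more payments.

20 payments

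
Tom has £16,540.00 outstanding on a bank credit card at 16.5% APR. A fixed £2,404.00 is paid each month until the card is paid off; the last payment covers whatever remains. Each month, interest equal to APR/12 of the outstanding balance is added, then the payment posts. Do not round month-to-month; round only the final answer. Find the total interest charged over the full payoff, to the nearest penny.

Monthly rate r = 16.5%/12 = 1.375% = 0.01375.
Payoff takes n = ⌈−ln(1 − rB₀/P)/ln(1+r)⌉ = ⌈7.277⌉ = 8 payments; the last is £669.97.
Total paid = 7·£2,404.00 + £669.97 = £17,497.97.
Total interest = total paid − principal = £17,497.97 − £16,540.00 = £957.97.

£957.97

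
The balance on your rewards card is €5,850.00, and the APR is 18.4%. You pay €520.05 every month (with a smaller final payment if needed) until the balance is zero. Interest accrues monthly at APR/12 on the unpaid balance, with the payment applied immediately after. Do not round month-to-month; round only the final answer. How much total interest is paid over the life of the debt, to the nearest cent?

Monthly rate r = 18.4%/12 = 1.53333% = 0.0153333.
Payoff takes n = ⌈−ln(1 − rB₀/P)/ln(1+r)⌉ = ⌈12.442⌉ = 13 payments; the last is €230.72.
Total paid = 12·€520.05 + €230.72 = €6,471.32.
Total interest = total paid − principal = €6,471.32 − €5,850.00 = €621.32.

€621.32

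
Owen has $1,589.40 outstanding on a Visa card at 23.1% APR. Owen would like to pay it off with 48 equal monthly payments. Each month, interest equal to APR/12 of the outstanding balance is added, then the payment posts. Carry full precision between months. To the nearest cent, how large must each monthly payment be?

Monthly rate r = 23.1%/12 = 1.925% = 0.01925.
Level-payment amortization: P = B₀·r / (1 − (1+r)^(−n)) = 1589.40·0.01925 / (1 − 1.01925^(−48)).
Denominator 1 − (1+r)^(−48) = 0.599571082.
P = 30.596 / 0.599571082 ≈ 51.03.

$51.03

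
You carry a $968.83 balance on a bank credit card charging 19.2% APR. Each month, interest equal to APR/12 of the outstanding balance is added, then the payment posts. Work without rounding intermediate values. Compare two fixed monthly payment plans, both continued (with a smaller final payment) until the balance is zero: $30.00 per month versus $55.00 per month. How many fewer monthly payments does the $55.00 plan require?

25 fewer payments

Monthly rate r = 19.2%/12 = 1.6% = 0.016.
At $30.00/mo: n = ⌈−ln(1 − rB₀/P)/ln(1+r)⌉ = 46 payments (last $24.30); total interest = total paid − $968.83 = $405.47.
At $55.00/mo: 21 payments (last $47.17); total interest $178.34.
Payments saved = 46 − 21 = 25.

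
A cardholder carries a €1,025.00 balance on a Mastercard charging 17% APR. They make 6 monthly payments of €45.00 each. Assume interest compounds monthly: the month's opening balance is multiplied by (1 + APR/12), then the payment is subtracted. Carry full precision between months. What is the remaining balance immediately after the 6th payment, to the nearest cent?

€835.52

Monthly rate r = 17%/12 = 1.41667% = 0.0141667.
Each month: B ← B·(1+r) − €45.00.
Month 1: interest €14.52; balance after payment €994.52.
Month 2: interest €14.09; balance after payment €963.61.
Month 3: interest €13.65; balance after payment €932.26.
Month 4: interest €13.21; balance after payment €900.47.
Month 5: interest €12.76; balance after payment €868.22.
Month 6: interest €12.30; balance after payment €835.52.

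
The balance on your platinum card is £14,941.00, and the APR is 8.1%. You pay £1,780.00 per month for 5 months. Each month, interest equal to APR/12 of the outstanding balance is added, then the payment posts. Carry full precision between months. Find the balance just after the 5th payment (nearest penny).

£6,431.15

Monthly rate r = 8.1%/12 = 0.675% = 0.00675.
Each month: B ← B·(1+r) − £1,780.00.
Month 1: interest £100.85; balance after payment £13,261.85.
Month 2: interest £89.52; balance after payment £11,571.37.
Month 3: interest £78.11; balance after payment £9,869.48.
Month 4: interest £66.62; balance after payment £8,156.09.
Month 5: interest £55.05; balance after payment £6,431.15.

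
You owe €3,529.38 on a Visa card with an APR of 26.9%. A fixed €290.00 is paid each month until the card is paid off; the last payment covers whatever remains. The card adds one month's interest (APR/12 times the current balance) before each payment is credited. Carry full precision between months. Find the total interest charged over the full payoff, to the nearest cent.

Monthly rate r = 26.9%/12 = 2.24167% = 0.0224167.
Payoff takes n = ⌈−ln(1 − rB₀/P)/ln(1+r)⌉ = ⌈14.370⌉ = 15 payments; the last is €108.14.
Total paid = 14·€290.00 + €108.14 = €4,168.14.
Total interest = total paid − principal = €4,168.14 − €3,529.38 = €638.76.

€638.76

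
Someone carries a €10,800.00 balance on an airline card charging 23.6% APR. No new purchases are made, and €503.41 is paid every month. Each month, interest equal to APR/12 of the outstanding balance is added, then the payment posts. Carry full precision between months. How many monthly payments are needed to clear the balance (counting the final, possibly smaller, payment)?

Monthly rate r = 23.6%/12 = 1.96667% = 0.0196667.
Recurrence: B ← B·(1+r) − €503.41.
Month 1: interest €212.40; balance after payment €10,508.99.
Month 2: interest €206.68; balance after payment €10,212.26.
Closed form: n = −ln(1 − rB₀/P)/ln(1+r) = −ln(0.57808)/ln(1.01967) ≈ 28.140, so the balance reaches zero during payment 29.

29 payments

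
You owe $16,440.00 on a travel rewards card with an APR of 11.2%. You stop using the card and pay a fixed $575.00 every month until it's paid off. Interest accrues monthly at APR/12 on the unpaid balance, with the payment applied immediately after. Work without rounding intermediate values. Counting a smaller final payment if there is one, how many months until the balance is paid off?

34 months

Monthly rate r = 11.2%/12 = 0.933333% = 0.00933333.
Recurrence: B ← B·(1+r) − $575.00.
Month 1: interest $153.44; balance after payment $16,018.44.
Month 2: interest $149.51; balance after payment $15,592.95.
Closed form: n = −ln(1 − rB₀/P)/ln(1+r) = −ln(0.73315)/ln(1.00933) ≈ 33.413, so the balance reaches zero during payment 34.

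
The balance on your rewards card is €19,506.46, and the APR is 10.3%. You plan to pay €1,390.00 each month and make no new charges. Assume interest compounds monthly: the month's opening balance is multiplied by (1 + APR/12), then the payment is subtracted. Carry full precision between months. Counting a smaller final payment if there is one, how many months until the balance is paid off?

16 payments

Monthly rate r = 10.3%/12 = 0.858333% = 0.00858333.
Recurrence: B ← B·(1+r) − €1,390.00.
Month 1: interest €167.43; balance after payment €18,283.89.
Month 2: interest €156.94; balance after payment €17,050.83.
Closed form: n = −ln(1 − rB₀/P)/ln(1+r) = −ln(0.87955)/ln(1.00858) ≈ 15.017, so the balance reaches zero during payment 16.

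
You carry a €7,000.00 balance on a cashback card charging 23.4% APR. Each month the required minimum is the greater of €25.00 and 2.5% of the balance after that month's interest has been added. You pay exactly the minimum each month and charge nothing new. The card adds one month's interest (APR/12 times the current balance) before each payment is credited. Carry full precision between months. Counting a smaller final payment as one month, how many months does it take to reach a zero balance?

403 months

Monthly rate r = 23.4%/12 = 1.95% = 0.0195.
While 2.5% of the post-interest balance exceeds €25.00, each month B ← (B·(1+r))·(1 − 0.025), i.e. B shrinks by the factor (1+r)·0.975 = 0.99401.
This holds for months 1–328. Entering month 329 the balance is €976.39; 2.5% of the post-interest balance is now below €25.00, so the flat €25.00 minimum applies from here.
From month 329 a fixed €25.00 at rate r clears €976.39 in 75 more payments. Total: 328 + 75 = 403 months.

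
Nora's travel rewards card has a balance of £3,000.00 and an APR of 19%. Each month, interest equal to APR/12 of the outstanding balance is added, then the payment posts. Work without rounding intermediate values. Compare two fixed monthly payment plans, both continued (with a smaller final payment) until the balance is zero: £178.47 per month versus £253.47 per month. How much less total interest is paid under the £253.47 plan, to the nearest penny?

Monthly rate r = 19%/12 = 1.58333% = 0.0158333.
At £178.47/mo: n = ⌈−ln(1 − rB₀/P)/ln(1+r)⌉ = 20 payments (last £124.99); total interest = total paid − £3,000.00 = £515.92.
At £253.47/mo: 14 payments (last £53.48); total interest £348.59.
Interest saved = £515.92 − £348.59 = £167.33.

£167.33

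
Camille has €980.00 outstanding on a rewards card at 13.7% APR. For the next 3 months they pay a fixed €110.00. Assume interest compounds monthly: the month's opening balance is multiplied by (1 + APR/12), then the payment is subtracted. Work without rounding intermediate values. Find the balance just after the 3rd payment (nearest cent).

€680.17

Monthly rate r = 13.7%/12 = 1.14167% = 0.0114167.
Each month: B ← B·(1+r) − €110.00.
Month 1: interest €11.19; balance after payment €881.19.
Month 2: interest €10.06; balance after payment €781.25.
Month 3: interest €8.92; balance after payment €680.17.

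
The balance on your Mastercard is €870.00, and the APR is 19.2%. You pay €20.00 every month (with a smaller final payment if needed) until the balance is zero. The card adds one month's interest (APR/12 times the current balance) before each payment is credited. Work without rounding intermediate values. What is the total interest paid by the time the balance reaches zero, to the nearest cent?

Monthly rate r = 19.2%/12 = 1.6% = 0.016.
Payoff takes n = ⌈−ln(1 − rB₀/P)/ln(1+r)⌉ = ⌈75.014⌉ = 76 payments; the last is €0.29.
Total paid = 75·€20.00 + €0.29 = €1,500.29.
Total interest = total paid − principal = €1,500.29 − €870.00 = €630.29.

€630.29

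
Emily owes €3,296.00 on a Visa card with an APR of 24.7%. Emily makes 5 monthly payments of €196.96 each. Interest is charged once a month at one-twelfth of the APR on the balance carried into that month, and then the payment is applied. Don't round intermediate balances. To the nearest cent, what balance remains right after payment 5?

€2,623.28

Monthly rate r = 24.7%/12 = 2.05833% = 0.0205833.
Each month: B ← B·(1+r) − €196.96.
Month 1: interest €67.84; balance after payment €3,166.88.
Month 2: interest €65.19; balance after payment €3,035.11.
Month 3: interest €62.47; balance after payment €2,900.62.
Month 4: interest €59.70; balance after payment €2,763.36.
Month 5: interest €56.88; balance after payment €2,623.28.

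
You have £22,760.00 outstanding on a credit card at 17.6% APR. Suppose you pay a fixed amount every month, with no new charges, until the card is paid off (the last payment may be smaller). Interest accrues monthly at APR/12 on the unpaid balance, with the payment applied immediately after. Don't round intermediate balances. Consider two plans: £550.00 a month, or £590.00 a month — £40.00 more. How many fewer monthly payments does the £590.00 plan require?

7 fewer payments

Monthly rate r = 17.6%/12 = 1.46667% = 0.0146667.
At £550.00/mo: n = ⌈−ln(1 − rB₀/P)/ln(1+r)⌉ = 65 payments (last £73.23); total interest = total paid − £22,760.00 = £12,513.23.
At £590.00/mo: 58 payments (last £174.63); total interest £11,044.63.
Payments saved = 65 − 58 = 7.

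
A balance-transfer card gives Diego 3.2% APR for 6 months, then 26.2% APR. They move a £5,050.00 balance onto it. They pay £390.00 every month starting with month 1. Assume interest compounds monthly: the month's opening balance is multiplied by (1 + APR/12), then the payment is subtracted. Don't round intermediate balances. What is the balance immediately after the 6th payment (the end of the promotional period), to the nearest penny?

Promo months 1–6 at r₀ = 3.2%/12 = 0.00266667; months 7+ at r₁ = 26.2%/12 = 0.0218333.
After month 6: iterate B ← B·(1+r₀) − £390.00 for 6 months → £2,775.69.

£2,775.69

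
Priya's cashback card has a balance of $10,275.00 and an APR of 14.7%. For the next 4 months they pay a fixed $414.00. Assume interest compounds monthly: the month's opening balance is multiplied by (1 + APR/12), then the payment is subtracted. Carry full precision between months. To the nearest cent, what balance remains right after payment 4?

$9,101.12

Monthly rate r = 14.7%/12 = 1.225% = 0.01225.
Each month: B ← B·(1+r) − $414.00.
Month 1: interest $125.87; balance after payment $9,986.87.
Month 2: interest $122.34; balance after payment $9,695.21.
Month 3: interest $118.77; balance after payment $9,399.97.
Month 4: interest $115.15; balance after payment $9,101.12.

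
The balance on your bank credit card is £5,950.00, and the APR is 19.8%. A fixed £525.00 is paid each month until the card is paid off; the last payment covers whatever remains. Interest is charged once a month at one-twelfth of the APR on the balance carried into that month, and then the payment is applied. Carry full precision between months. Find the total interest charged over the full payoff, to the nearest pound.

£692

Monthly rate r = 19.8%/12 = 1.65% = 0.0165.
Payoff takes n = ⌈−ln(1 − rB₀/P)/ln(1+r)⌉ = ⌈12.650⌉ = 13 payments; the last is £342.30.
Total paid = 12·£525.00 + £342.30 = £6,642.30.
Total interest = total paid − principal = £6,642.30 − £5,950.00 = £692.30.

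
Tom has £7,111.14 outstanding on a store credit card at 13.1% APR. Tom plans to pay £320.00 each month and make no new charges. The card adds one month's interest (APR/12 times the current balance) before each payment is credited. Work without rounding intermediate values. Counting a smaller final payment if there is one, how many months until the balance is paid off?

26 months

Monthly rate r = 13.1%/12 = 1.09167% = 0.0109167.
Recurrence: B ← B·(1+r) − £320.00.
Month 1: interest £77.63; balance after payment £6,868.77.
Month 2: interest £74.98; balance after payment £6,623.75.
Closed form: n = −ln(1 − rB₀/P)/ln(1+r) = −ln(0.75741)/ln(1.01092) ≈ 25.591, so the balance reaches zero during payment 26.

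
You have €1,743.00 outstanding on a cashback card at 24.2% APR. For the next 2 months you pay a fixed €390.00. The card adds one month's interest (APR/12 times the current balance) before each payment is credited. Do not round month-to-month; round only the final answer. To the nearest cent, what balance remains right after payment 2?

Monthly rate r = 24.2%/12 = 2.01667% = 0.0201667.
Each month: B ← B·(1+r) − €390.00.
Month 1: interest €35.15; balance after payment €1,388.15.
Month 2: interest €27.99; balance after payment €1,026.14.

€1,026.14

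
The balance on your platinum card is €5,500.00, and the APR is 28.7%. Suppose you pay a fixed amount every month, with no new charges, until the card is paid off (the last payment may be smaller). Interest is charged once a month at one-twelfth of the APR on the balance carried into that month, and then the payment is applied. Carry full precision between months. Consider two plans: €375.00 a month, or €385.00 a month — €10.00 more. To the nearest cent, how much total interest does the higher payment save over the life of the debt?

Monthly rate r = 28.7%/12 = 2.39167% = 0.0239167.
At €375.00/mo: n = ⌈−ln(1 − rB₀/P)/ln(1+r)⌉ = 19 payments (last €104.78); total interest = total paid − €5,500.00 = €1,354.78.
At €385.00/mo: 18 payments (last €265.62); total interest €1,310.62.
Interest saved = €1,354.78 − €1,310.62 = €44.16.

€44.16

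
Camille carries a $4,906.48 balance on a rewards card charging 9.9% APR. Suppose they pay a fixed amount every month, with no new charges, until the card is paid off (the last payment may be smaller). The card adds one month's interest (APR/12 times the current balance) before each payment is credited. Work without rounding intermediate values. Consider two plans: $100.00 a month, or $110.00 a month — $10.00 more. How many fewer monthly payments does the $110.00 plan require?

8 fewer payments

Monthly rate r = 9.9%/12 = 0.825% = 0.00825.
At $100.00/mo: n = ⌈−ln(1 − rB₀/P)/ln(1+r)⌉ = 64 payments (last $14.83); total interest = total paid − $4,906.48 = $1,408.35.
At $110.00/mo: 56 payments (last $93.18); total interest $1,236.70.
Payments saved = 64 − 56 = 8.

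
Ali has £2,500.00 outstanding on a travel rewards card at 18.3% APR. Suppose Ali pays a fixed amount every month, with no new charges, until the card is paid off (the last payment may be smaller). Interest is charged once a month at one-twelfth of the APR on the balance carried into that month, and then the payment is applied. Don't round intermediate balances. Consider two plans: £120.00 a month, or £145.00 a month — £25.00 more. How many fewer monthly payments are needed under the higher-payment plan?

Monthly rate r = 18.3%/12 = 1.525% = 0.01525.
At £120.00/mo: n = ⌈−ln(1 − rB₀/P)/ln(1+r)⌉ = 26 payments (last £31.30); total interest = total paid − £2,500.00 = £531.30.
At £145.00/mo: 21 payments (last £22.91); total interest £422.91.
Payments saved = 26 − 21 = 5.

5 fewer payments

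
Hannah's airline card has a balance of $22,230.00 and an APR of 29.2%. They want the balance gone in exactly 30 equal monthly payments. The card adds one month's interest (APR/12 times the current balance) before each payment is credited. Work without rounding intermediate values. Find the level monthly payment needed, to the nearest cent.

$1,052.68

Monthly rate r = 29.2%/12 = 2.43333% = 0.0243333.
Level-payment amortization: P = B₀·r / (1 − (1+r)^(−n)) = 22230.00·0.0243333 / (1 − 1.02433^(−30)).
Denominator 1 − (1+r)^(−30) = 0.513860585.
P = 540.93 / 0.513860585 ≈ 1052.68.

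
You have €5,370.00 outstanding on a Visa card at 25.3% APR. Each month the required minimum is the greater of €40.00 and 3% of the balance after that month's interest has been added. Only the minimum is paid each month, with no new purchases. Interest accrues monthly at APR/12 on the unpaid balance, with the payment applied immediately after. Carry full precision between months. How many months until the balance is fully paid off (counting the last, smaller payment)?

Monthly rate r = 25.3%/12 = 2.10833% = 0.0210833.
While 3% of the post-interest balance exceeds €40.00, each month B ← (B·(1+r))·(1 − 0.03), i.e. B shrinks by the factor (1+r)·0.97 = 0.99045.
This holds for months 1–148. Entering month 149 the balance is €1,297.92; 3% of the post-interest balance is now below €40.00, so the flat €40.00 minimum applies from here.
From month 149 a fixed €40.00 at rate r clears €1,297.92 in 56 more payments. Total: 148 + 56 = 204 months.

204 months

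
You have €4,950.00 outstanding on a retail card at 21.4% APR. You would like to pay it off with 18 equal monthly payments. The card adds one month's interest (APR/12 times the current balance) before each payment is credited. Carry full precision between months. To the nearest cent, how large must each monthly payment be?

Monthly rate r = 21.4%/12 = 1.78333% = 0.0178333.
Level-payment amortization: P = B₀·r / (1 − (1+r)^(−n)) = 4950.00·0.0178333 / (1 − 1.01783^(−18)).
Denominator 1 − (1+r)^(−18) = 0.272521861.
P = 88.275 / 0.272521861 ≈ 323.92.

€323.92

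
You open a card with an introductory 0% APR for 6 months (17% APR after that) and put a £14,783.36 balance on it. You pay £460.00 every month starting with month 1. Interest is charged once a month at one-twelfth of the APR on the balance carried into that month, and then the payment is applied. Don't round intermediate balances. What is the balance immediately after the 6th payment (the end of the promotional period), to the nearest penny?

£12,023.36

Promo months 1–6 at r₀ = 0%/12 = 0; months 7+ at r₁ = 17%/12 = 0.0141667.
After month 6 (no interest yet): B = £14,783.36 − 6·£460.00 = £12,023.36.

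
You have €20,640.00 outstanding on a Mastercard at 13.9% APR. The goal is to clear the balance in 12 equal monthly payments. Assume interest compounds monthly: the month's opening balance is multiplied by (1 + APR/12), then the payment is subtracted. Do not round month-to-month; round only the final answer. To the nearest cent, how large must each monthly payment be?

€1,852.24

Monthly rate r = 13.9%/12 = 1.15833% = 0.0115833.
Level-payment amortization: P = B₀·r / (1 − (1+r)^(−n)) = 20640.00·0.0115833 / (1 − 1.01158^(−12)).
Denominator 1 − (1+r)^(−12) = 0.129076487.
P = 239.08 / 0.129076487 ≈ 1852.24.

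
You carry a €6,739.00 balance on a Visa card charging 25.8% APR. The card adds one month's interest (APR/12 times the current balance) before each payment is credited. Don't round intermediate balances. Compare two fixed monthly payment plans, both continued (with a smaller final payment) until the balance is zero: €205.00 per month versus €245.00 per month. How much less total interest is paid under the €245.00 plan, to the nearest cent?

€1,515.30

Monthly rate r = 25.8%/12 = 2.15% = 0.0215.
At €205.00/mo: n = ⌈−ln(1 − rB₀/P)/ln(1+r)⌉ = 58 payments (last €138.26); total interest = total paid − €6,739.00 = €5,084.26.
At €245.00/mo: 43 payments (last €17.96); total interest €3,568.96.
Interest saved = €5,084.26 − €3,568.96 = €1,515.30.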